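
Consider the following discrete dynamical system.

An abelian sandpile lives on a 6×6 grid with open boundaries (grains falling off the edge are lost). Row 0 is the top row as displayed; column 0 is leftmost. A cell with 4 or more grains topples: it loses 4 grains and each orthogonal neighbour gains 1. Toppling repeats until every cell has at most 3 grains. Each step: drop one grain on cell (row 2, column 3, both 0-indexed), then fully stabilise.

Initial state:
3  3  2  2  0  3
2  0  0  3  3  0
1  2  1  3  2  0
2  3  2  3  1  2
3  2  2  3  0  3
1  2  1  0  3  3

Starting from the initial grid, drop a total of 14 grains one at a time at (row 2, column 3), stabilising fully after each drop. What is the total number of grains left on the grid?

[0] 3  3  2  2  0  3
2  0  0  3  3  0
1  2  1  3  2  0
2  3  2  3  1  2
3  2  2  3  0  3
1  2  1  0  3  3
[1] 3  3  2  3  1  3
2  0  1  1  1  1
1  2  2  3  0  1
2  3  3  1  3  2
3  2  3  0  1  3
1  2  1  1  3  3
[2] 3  3  2  3  1  3
2  0  1  2  1  1
1  2  3  0  1  1
2  3  3  2  3  2
3  2  3  0  1  3
1  2  1  1  3  3
[3] 3  3  2  3  1  3
2  0  1  2  1  1
1  2  3  1  1  1
2  3  3  2  3  2
3  2  3  0  1  3
1  2  1  1  3  3
[4] 3  3  2  3  1  3
2  0  1  2  1  1
1  2  3  2  1  1
2  3  3  2  3  2
3  2  3  0  1  3
1  2  1  1  3  3
[5] 3  3  2  3  1  3
2  0  1  2  1  1
1  2  3  3  1  1
2  3  3  2  3  2
3  2  3  0  1  3
1  2  1  1  3  3
[6] 3  3  2  3  1  3
2  1  2  3  1  1
3  0  2  2  3  1
0  3  3  1  0  3
1  1  1  2  2  3
2  3  2  1  3  3
[7] 3  3  2  3  1  3
2  1  2  3  1  1
3  0  2  3  3  1
0  3  3  1  0  3
1  1  1  2  2  3
2  3  2  1  3  3
[8] 3  3  3  0  2  3
2  1  3  1  3  1
3  0  3  2  0  2
0  3  3  2  1  3
1  1  1  2  2  3
2  3  2  1  3  3
[9] 3  3  3  0  2  3
2  1  3  1  3  1
3  0  3  3  0  2
0  3  3  2  1  3
1  1  1  2  2  3
2  3  2  1  3  3
[10] 0  1  1  1  2  3
3  3  1  3  3  1
3  2  2  2  1  2
1  0  2  0  2  3
1  2  2  3  2  3
2  3  2  1  3  3
[11] 0  1  1  1  2  3
3  3  1  3  3  1
3  2  2  3  1  2
1  0  2  0  2  3
1  2  2  3  2  3
2  3  2  1  3  3
[12] 0  1  1  2  3  3
3  3  2  1  0  2
3  2  3  1  3  2
1  0  2  1  2  3
1  2  2  3  2  3
2  3  2  1  3  3
[13] 0  1  1  2  3  3
3  3  2  1  0  2
3  2  3  2  3  2
1  0  2  1  2  3
1  2  2  3  2  3
2  3  2  1  3  3
[14] 0  1  1  2  3  3
3  3  2  1  0  2
3  2  3  3  3  2
1  0  2  1  2  3
1  2  2  3  2  3
2  3  2  1  3  3

73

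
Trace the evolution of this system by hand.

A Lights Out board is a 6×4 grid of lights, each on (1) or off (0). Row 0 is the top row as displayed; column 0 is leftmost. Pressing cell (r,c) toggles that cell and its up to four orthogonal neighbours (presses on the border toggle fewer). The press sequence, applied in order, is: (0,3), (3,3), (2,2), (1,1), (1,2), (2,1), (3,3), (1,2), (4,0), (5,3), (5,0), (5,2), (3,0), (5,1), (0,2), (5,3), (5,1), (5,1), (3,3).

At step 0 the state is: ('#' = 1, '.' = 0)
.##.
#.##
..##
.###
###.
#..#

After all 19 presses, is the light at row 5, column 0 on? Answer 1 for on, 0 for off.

[0] .##.
#.##
..##
.###
###.
#..#
[1] .#.#
#.#.
..##
.###
###.
#..#
[2] .#.#
#.#.
..#.
.#..
####
#..#
[3] .#.#
#...
.#.#
.##.
####
#..#
[4] ...#
.##.
...#
.##.
####
#..#
[5] ..##
...#
..##
.##.
####
#..#
[6] ..##
.#.#
##.#
..#.
####
#..#
[7] ..##
.#.#
##..
...#
###.
#..#
[8] ...#
..#.
###.
...#
###.
#..#
[9] ...#
..#.
###.
#..#
..#.
...#
[10] ...#
..#.
###.
#..#
..##
..#.
[11] ...#
..#.
###.
#..#
#.##
###.
[12] ...#
..#.
###.
#..#
#..#
#..#
[13] ...#
..#.
.##.
.#.#
...#
#..#
[14] ...#
..#.
.##.
.#.#
.#.#
.###
[15] .##.
....
.##.
.#.#
.#.#
.###
[16] .##.
....
.##.
.#.#
.#..
.#..
[17] .##.
....
.##.
.#.#
....
#.#.
[18] .##.
....
.##.
.#.#
.#..
.#..
[19] .##.
....
.###
.##.
.#.#
.#..

0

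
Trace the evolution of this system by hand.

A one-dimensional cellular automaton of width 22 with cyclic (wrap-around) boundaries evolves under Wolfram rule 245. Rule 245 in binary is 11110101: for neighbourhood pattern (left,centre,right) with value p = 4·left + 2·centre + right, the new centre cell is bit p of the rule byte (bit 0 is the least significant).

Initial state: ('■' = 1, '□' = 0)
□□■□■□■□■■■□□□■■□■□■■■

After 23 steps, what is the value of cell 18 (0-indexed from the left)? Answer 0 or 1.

0) □□■□■□■□■■■□□□■■□■□■■■
1) ■□■■■■■■□■■■■□□■■■■□■■
2) ■■□■■■■■■□■■■■□□■■■■□■
3) ■■■□■■■■■■□■■■■□□■■■■□
4) □■■■□■■■■■■□■■■■□□■■■■
5) ■□■■■□■■■■■■□■■■■□□■■■
6) ■■□■■■□■■■■■■□■■■■□□■■
7) ■■■□■■■□■■■■■■□■■■■□□■
8) ■■■■□■■■□■■■■■■□■■■■□□
9) □■■■■□■■■□■■■■■■□■■■■□
10) □□■■■■□■■■□■■■■■■□■■■■
11) ■□□■■■■□■■■□■■■■■■□■■■
12) ■■□□■■■■□■■■□■■■■■■□■■
13) ■■■□□■■■■□■■■□■■■■■■□■
14) ■■■■□□■■■■□■■■□■■■■■■□
15) □■■■■□□■■■■□■■■□■■■■■■
16) ■□■■■■□□■■■■□■■■□■■■■■
17) ■■□■■■■□□■■■■□■■■□■■■■
18) ■■■□■■■■□□■■■■□■■■□■■■
19) ■■■■□■■■■□□■■■■□■■■□■■
20) ■■■■■□■■■■□□■■■■□■■■□■
21) ■■■■■■□■■■■□□■■■■□■■■□
22) □■■■■■■□■■■■□□■■■■□■■■
23) ■□■■■■■■□■■■■□□■■■■□■■

1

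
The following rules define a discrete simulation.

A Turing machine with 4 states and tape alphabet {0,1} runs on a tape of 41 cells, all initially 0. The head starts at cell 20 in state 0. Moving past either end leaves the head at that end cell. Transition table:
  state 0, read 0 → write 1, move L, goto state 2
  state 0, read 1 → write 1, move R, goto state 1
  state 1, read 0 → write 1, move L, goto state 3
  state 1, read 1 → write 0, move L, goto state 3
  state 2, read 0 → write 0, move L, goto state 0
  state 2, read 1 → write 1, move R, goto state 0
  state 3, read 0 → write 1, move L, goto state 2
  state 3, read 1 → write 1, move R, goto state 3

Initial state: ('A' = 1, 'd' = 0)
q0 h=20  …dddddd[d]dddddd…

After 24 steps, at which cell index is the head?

step 0: q0 h=20  …dddddd[d]dddddd…
step 1: q2 h=19  …dddddd[d]Addddd…
step 2: q0 h=18  …dddddd[d]dAdddd…
step 3: q2 h=17  …dddddd[d]AdAddd…
step 4: q0 h=16  …dddddd[d]dAdAdd…
step 5: q2 h=15  …dddddd[d]AdAdAd…
step 6: q0 h=14  …dddddd[d]dAdAdA…
step 7: q2 h=13  …dddddd[d]AdAdAd…
step 8: q0 h=12  …dddddd[d]dAdAdA…
step 9: q2 h=11  …dddddd[d]AdAdAd…
step 10: q0 h=10  …dddddd[d]dAdAdA…
step 11: q2 h= 9  …dddddd[d]AdAdAd…
step 12: q0 h= 8  …dddddd[d]dAdAdA…
step 13: q2 h= 7  …dddddd[d]AdAdAd…
step 14: q0 h= 6  |dddddd[d]dAdAdA…
step 15: q2 h= 5  |ddddd[d]AdAdAd…
step 16: q0 h= 4  |dddd[d]dAdAdA…
step 17: q2 h= 3  |ddd[d]AdAdAd…
step 18: q0 h= 2  |dd[d]dAdAdA…
step 19: q2 h= 1  |d[d]AdAdAd…
step 20: q0 h= 0  |[d]dAdAdA…
step 21: q2 h= 0  |[A]dAdAdA…
step 22: q0 h= 1  |A[d]AdAdAd…
step 23: q2 h= 0  |[A]AAdAdA…
step 24: q0 h= 1  |A[A]AdAdAd…

1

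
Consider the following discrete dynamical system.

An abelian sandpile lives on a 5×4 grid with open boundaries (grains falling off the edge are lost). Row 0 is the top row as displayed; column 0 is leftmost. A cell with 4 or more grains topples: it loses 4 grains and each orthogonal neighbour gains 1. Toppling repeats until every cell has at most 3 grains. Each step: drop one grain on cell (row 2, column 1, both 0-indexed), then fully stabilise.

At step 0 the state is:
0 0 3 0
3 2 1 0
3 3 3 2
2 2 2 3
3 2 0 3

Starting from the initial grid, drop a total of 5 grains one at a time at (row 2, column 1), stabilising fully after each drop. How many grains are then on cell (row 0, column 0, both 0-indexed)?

1

[0] 0 0 3 0
3 2 1 0
3 3 3 2
2 2 2 3
3 2 0 3
[1] 1 1 3 0
1 0 3 0
1 3 0 3
3 3 3 3
3 2 0 3
[2] 1 1 3 0
1 1 3 1
3 1 3 0
1 3 1 2
1 0 3 0
[3] 1 1 3 0
1 1 3 1
3 2 3 0
1 3 1 2
1 0 3 0
[4] 1 1 3 0
1 1 3 1
3 3 3 0
1 3 1 2
1 0 3 0
[5] 1 2 0 1
2 3 1 2
0 3 1 1
3 0 3 2
1 1 3 0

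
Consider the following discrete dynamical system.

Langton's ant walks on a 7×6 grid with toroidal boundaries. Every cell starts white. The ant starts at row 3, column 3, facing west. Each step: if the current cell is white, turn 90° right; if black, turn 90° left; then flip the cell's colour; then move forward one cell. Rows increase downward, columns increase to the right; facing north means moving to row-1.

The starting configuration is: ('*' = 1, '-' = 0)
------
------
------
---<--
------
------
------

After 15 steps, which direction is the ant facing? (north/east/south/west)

north

0) ------
------
------
---<--
------
------
------
1) ------
------
---^--
---*--
------
------
------
2) ------
------
---*>-
---*--
------
------
------
3) ------
------
---**-
---*v-
------
------
------
4) ------
------
---**-
---<*-
------
------
------
5) ------
------
---**-
----*-
---v--
------
------
6) ------
------
---**-
----*-
--<*--
------
------
7) ------
------
---**-
--^-*-
--**--
------
------
8) ------
------
---**-
--*>*-
--**--
------
------
9) ------
------
---**-
--***-
--*v--
------
------
10) ------
------
---**-
--***-
--*->-
------
------
11) ------
------
---**-
--***-
--*-*-
----v-
------
12) ------
------
---**-
--***-
--*-*-
---<*-
------
13) ------
------
---**-
--***-
--*^*-
---**-
------
14) ------
------
---**-
--***-
--**>-
---**-
------
15) ------
------
---**-
--**^-
--**--
---**-
------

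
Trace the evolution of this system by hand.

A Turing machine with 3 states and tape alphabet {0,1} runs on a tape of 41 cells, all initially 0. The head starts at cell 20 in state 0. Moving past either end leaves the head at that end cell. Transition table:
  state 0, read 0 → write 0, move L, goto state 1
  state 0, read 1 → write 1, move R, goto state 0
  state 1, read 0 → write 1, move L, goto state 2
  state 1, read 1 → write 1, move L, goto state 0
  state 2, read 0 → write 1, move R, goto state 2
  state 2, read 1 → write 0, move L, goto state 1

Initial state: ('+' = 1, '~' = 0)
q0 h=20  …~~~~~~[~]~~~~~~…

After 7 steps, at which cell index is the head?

15

t=0: q0 h=20  …~~~~~~[~]~~~~~~…
t=1: q1 h=19  …~~~~~~[~]~~~~~~…
t=2: q2 h=18  …~~~~~~[~]+~~~~~…
t=3: q2 h=19  …~~~~~+[+]~~~~~~…
t=4: q1 h=18  …~~~~~~[+]~~~~~~…
t=5: q0 h=17  …~~~~~~[~]+~~~~~…
t=6: q1 h=16  …~~~~~~[~]~+~~~~…
t=7: q2 h=15  …~~~~~~[~]+~+~~~…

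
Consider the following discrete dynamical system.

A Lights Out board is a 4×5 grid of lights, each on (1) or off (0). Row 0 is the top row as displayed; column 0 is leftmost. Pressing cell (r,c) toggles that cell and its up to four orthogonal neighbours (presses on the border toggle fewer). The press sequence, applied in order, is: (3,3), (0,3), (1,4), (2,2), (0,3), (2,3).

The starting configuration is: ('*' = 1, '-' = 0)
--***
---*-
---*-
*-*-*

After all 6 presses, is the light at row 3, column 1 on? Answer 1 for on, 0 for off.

step 0: --***
---*-
---*-
*-*-*
step 1: --***
---*-
-----
*--*-
step 2: -----
-----
-----
*--*-
step 3: ----*
---**
----*
*--*-
step 4: ----*
--***
-****
*-**-
step 5: --**-
--*-*
-****
*-**-
step 6: --**-
--***
-*---
*-*--

0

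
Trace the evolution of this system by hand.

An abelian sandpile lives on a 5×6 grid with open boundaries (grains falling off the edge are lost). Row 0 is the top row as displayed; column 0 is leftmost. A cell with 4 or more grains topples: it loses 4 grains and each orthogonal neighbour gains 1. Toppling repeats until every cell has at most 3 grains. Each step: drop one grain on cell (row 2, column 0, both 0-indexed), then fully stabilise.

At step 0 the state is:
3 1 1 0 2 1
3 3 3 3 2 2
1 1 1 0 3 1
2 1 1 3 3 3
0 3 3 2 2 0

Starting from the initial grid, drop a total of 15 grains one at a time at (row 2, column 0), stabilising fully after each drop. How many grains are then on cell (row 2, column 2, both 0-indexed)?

3

t=0: 3 1 1 0 2 1
3 3 3 3 2 2
1 1 1 0 3 1
2 1 1 3 3 3
0 3 3 2 2 0
t=1: 3 1 1 0 2 1
3 3 3 3 2 2
2 1 1 0 3 1
2 1 1 3 3 3
0 3 3 2 2 0
t=2: 3 1 1 0 2 1
3 3 3 3 2 2
3 1 1 0 3 1
2 1 1 3 3 3
0 3 3 2 2 0
t=3: 0 3 2 1 2 1
2 1 1 0 3 2
1 3 2 1 3 1
3 1 1 3 3 3
0 3 3 2 2 0
t=4: 0 3 2 1 2 1
2 1 1 0 3 2
2 3 2 1 3 1
3 1 1 3 3 3
0 3 3 2 2 0
t=5: 0 3 2 1 2 1
2 1 1 0 3 2
3 3 2 1 3 1
3 1 1 3 3 3
0 3 3 2 2 0
t=6: 0 3 2 1 2 1
3 2 1 0 3 2
2 0 3 1 3 1
0 3 1 3 3 3
1 3 3 2 2 0
t=7: 0 3 2 1 2 1
3 2 1 0 3 2
3 0 3 1 3 1
0 3 1 3 3 3
1 3 3 2 2 0
t=8: 1 3 2 1 2 1
0 3 1 0 3 2
1 1 3 1 3 1
1 3 1 3 3 3
1 3 3 2 2 0
t=9: 1 3 2 1 2 1
0 3 1 0 3 2
2 1 3 1 3 1
1 3 1 3 3 3
1 3 3 2 2 0
t=10: 1 3 2 1 2 1
0 3 1 0 3 2
3 1 3 1 3 1
1 3 1 3 3 3
1 3 3 2 2 0
t=11: 1 3 2 1 2 1
1 3 1 0 3 2
0 2 3 1 3 1
2 3 1 3 3 3
1 3 3 2 2 0
t=12: 1 3 2 1 2 1
1 3 1 0 3 2
1 2 3 1 3 1
2 3 1 3 3 3
1 3 3 2 2 0
t=13: 1 3 2 1 2 1
1 3 1 0 3 2
2 2 3 1 3 1
2 3 1 3 3 3
1 3 3 2 2 0
t=14: 1 3 2 1 2 1
1 3 1 0 3 2
3 2 3 1 3 1
2 3 1 3 3 3
1 3 3 2 2 0
t=15: 1 3 2 1 2 1
2 3 1 0 3 2
0 3 3 1 3 1
3 3 1 3 3 3
1 3 3 2 2 0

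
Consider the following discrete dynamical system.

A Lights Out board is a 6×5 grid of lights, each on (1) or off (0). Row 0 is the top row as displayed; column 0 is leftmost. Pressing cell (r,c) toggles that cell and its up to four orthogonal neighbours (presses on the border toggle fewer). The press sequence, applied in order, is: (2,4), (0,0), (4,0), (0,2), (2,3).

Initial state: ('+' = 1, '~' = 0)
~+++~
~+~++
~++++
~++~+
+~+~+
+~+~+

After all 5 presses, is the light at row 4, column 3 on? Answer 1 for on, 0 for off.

k=0  ~+++~
~+~++
~++++
~++~+
+~+~+
+~+~+
k=1  ~+++~
~+~+~
~++~~
~++~~
+~+~+
+~+~+
k=2  +~++~
++~+~
~++~~
~++~~
+~+~+
+~+~+
k=3  +~++~
++~+~
~++~~
+++~~
~++~+
~~+~+
k=4  ++~~~
++++~
~++~~
+++~~
~++~+
~~+~+
k=5  ++~~~
+++~~
~+~++
++++~
~++~+
~~+~+

0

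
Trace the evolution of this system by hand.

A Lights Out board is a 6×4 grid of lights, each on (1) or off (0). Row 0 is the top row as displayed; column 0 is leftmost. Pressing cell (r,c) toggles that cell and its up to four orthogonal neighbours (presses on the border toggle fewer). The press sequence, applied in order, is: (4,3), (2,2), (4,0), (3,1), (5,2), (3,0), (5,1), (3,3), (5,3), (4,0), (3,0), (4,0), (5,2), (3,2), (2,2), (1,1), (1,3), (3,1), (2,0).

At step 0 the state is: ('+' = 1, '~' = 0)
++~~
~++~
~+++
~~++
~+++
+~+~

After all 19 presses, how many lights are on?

step 0: ++~~
~++~
~+++
~~++
~+++
+~+~
step 1: ++~~
~++~
~+++
~~+~
~+~~
+~++
step 2: ++~~
~+~~
~~~~
~~~~
~+~~
+~++
step 3: ++~~
~+~~
~~~~
+~~~
+~~~
~~++
step 4: ++~~
~+~~
~+~~
~++~
++~~
~~++
step 5: ++~~
~+~~
~+~~
~++~
+++~
~+~~
step 6: ++~~
~+~~
++~~
+~+~
~++~
~+~~
step 7: ++~~
~+~~
++~~
+~+~
~~+~
+~+~
step 8: ++~~
~+~~
++~+
+~~+
~~++
+~+~
step 9: ++~~
~+~~
++~+
+~~+
~~+~
+~~+
step 10: ++~~
~+~~
++~+
~~~+
+++~
~~~+
step 11: ++~~
~+~~
~+~+
++~+
~++~
~~~+
step 12: ++~~
~+~~
~+~+
~+~+
+~+~
+~~+
step 13: ++~~
~+~~
~+~+
~+~+
+~~~
+++~
step 14: ++~~
~+~~
~+++
~~+~
+~+~
+++~
step 15: ++~~
~++~
~~~~
~~~~
+~+~
+++~
step 16: +~~~
+~~~
~+~~
~~~~
+~+~
+++~
step 17: +~~+
+~++
~+~+
~~~~
+~+~
+++~
step 18: +~~+
+~++
~~~+
+++~
+++~
+++~
step 19: +~~+
~~++
++~+
~++~
+++~
+++~

15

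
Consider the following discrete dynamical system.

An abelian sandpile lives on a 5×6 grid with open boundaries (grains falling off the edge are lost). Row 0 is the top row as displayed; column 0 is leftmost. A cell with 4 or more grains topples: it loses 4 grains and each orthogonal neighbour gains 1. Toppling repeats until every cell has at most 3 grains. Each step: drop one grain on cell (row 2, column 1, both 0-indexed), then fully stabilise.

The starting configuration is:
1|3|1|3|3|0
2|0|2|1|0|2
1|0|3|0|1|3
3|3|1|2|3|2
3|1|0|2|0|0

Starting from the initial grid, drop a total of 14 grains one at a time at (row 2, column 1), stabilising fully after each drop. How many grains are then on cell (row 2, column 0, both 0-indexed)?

1

t=0: 1|3|1|3|3|0
2|0|2|1|0|2
1|0|3|0|1|3
3|3|1|2|3|2
3|1|0|2|0|0
t=1: 1|3|1|3|3|0
2|0|2|1|0|2
1|1|3|0|1|3
3|3|1|2|3|2
3|1|0|2|0|0
t=2: 1|3|1|3|3|0
2|0|2|1|0|2
1|2|3|0|1|3
3|3|1|2|3|2
3|1|0|2|0|0
t=3: 1|3|1|3|3|0
2|0|2|1|0|2
1|3|3|0|1|3
3|3|1|2|3|2
3|1|0|2|0|0
t=4: 1|3|1|3|3|0
2|1|3|1|0|2
3|2|0|1|1|3
1|1|3|2|3|2
0|3|0|2|0|0
t=5: 1|3|1|3|3|0
2|1|3|1|0|2
3|3|0|1|1|3
1|1|3|2|3|2
0|3|0|2|0|0
t=6: 1|3|1|3|3|0
3|2|3|1|0|2
0|1|1|1|1|3
2|2|3|2|3|2
0|3|0|2|0|0
t=7: 1|3|1|3|3|0
3|2|3|1|0|2
0|2|1|1|1|3
2|2|3|2|3|2
0|3|0|2|0|0
t=8: 1|3|1|3|3|0
3|2|3|1|0|2
0|3|1|1|1|3
2|2|3|2|3|2
0|3|0|2|0|0
t=9: 1|3|1|3|3|0
3|3|3|1|0|2
1|0|2|1|1|3
2|3|3|2|3|2
0|3|0|2|0|0
t=10: 1|3|1|3|3|0
3|3|3|1|0|2
1|1|2|1|1|3
2|3|3|2|3|2
0|3|0|2|0|0
t=11: 1|3|1|3|3|0
3|3|3|1|0|2
1|2|2|1|1|3
2|3|3|2|3|2
0|3|0|2|0|0
t=12: 1|3|1|3|3|0
3|3|3|1|0|2
1|3|2|1|1|3
2|3|3|2|3|2
0|3|0|2|0|0
t=13: 3|0|3|3|3|0
0|3|1|2|0|2
3|3|1|2|1|3
3|2|1|3|3|2
1|0|2|2|0|0
t=14: 3|1|3|3|3|0
2|0|2|2|0|2
1|3|2|2|1|3
1|0|2|3|3|2
2|1|2|2|0|0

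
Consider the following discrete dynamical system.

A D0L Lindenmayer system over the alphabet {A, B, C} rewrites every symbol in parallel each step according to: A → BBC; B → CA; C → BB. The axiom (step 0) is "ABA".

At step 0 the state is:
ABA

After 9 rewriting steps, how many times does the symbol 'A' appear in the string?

960

gen 0: ABA
gen 1: BBCCABBC
gen 2: CACABBBBBBCCACABB
gen 3: BBBBCBBBBCCACACACACACABBBBBBCBBBBCCACA
gen 4: CACACACABBCACACACABBBBBBCBBBBCBBBBCBBBBCBBBBCBBBBCCACACACACACABBCACACACABBBBBBCBBBBC
gen 5: BBBBCBBBBCBBBBCBBBBCCACABBBBCBBBBCBBBBCBBBBCCACACACACACABB…BBBBCBBBBCCACABBBBCBBBBCBBBBCBBBBCCACACACACACABBCACACACABB  (len 186)
gen 6: CACACACABBCACACACABBCACACACABBCACACACABBBBBBCBBBBCCACACACA…BBBBCBBBBCBBBBCBBBBCBBBBCBBBBCCACABBBBCBBBBCBBBBCBBBBCCACA  (len 412)
gen 7: BBBBCBBBBCBBBBCBBBBCCACABBBBCBBBBCBBBBCBBBBCCACABBBBCBBBBC…BBCBBBBCCACACACABBCACACACABBCACACACABBCACACACABBBBBBCBBBBC  (len 912)
gen 8: CACACACABBCACACACABBCACACACABBCACACACABBBBBBCBBBBCCACACACA…BBBBCBBBBCCACABBBBCBBBBCBBBBCBBBBCCACACACACACABBCACACACABB  (len 2020)
gen 9: BBBBCBBBBCBBBBCBBBBCCACABBBBCBBBBCBBBBCBBBBCCACABBBBCBBBBC…BBBBCBBBBCBBBBCBBBBCBBBBCBBBBCCACABBBBCBBBBCBBBBCBBBBCCACA  (len 4472)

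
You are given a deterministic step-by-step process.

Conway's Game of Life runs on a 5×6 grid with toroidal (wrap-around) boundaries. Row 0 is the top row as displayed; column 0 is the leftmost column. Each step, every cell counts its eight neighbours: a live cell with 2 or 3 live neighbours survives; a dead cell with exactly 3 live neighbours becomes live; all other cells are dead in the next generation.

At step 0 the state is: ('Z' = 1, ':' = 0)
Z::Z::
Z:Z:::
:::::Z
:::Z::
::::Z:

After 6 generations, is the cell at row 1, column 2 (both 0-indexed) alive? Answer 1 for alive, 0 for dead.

1

step 0: Z::Z::
Z:Z:::
:::::Z
:::Z::
::::Z:
step 1: :Z:Z:Z
ZZ:::Z
::::::
::::Z:
:::ZZ:
step 2: :Z:Z:Z
:ZZ:ZZ
Z::::Z
:::ZZ:
::ZZ:Z
step 3: :Z:::Z
:ZZZ::
ZZZ:::
Z:ZZ::
Z::::Z
step 4: :Z::ZZ
:::Z::
Z:::::
::ZZ::
::Z:ZZ
step 5: Z:Z::Z
Z:::ZZ
::ZZ::
:ZZZZZ
ZZZ::Z
step 6: ::ZZ::
Z:Z:Z:
::::::
:::::Z
::::::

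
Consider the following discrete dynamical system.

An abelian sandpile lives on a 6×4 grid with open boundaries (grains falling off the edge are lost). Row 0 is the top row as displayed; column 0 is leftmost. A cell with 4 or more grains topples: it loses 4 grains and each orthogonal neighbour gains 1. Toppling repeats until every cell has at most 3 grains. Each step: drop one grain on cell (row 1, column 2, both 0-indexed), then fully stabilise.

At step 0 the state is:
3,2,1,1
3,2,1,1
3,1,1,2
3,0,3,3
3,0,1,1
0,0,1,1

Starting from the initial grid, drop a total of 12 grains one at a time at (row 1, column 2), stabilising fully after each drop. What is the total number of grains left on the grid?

38

step 0: 3,2,1,1
3,2,1,1
3,1,1,2
3,0,3,3
3,0,1,1
0,0,1,1
step 1: 3,2,1,1
3,2,2,1
3,1,1,2
3,0,3,3
3,0,1,1
0,0,1,1
step 2: 3,2,1,1
3,2,3,1
3,1,1,2
3,0,3,3
3,0,1,1
0,0,1,1
step 3: 3,2,2,1
3,3,0,2
3,1,2,2
3,0,3,3
3,0,1,1
0,0,1,1
step 4: 3,2,2,1
3,3,1,2
3,1,2,2
3,0,3,3
3,0,1,1
0,0,1,1
step 5: 3,2,2,1
3,3,2,2
3,1,2,2
3,0,3,3
3,0,1,1
0,0,1,1
step 6: 3,2,2,1
3,3,3,2
3,1,2,2
3,0,3,3
3,0,1,1
0,0,1,1
step 7: 1,1,0,2
2,2,2,3
1,3,3,2
1,1,3,3
0,1,1,1
1,0,1,1
step 8: 1,1,0,2
2,2,3,3
1,3,3,2
1,1,3,3
0,1,1,1
1,0,1,1
step 9: 1,2,1,3
3,0,3,1
2,1,3,1
1,3,1,1
0,1,2,2
1,0,1,1
step 10: 1,2,2,3
3,1,1,2
2,2,0,2
1,3,2,1
0,1,2,2
1,0,1,1
step 11: 1,2,2,3
3,1,2,2
2,2,0,2
1,3,2,1
0,1,2,2
1,0,1,1
step 12: 1,2,2,3
3,1,3,2
2,2,0,2
1,3,2,1
0,1,2,2
1,0,1,1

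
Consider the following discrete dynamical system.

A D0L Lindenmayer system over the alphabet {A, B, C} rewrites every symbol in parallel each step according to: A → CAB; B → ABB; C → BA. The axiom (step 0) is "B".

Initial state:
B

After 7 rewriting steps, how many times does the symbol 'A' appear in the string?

622

0) B
1) ABB
2) CABABBABB
3) BACABABBCABABBABBCABABBABB
4) ABBCABBACABABBCABABBABBBACABABBCABABBABBCABABBABBBACABABBCABABBABBCABABBABB
5) CABABBABBBACABABBABBCABBACABABBCABABBABBBACABABBCABABBABBC…ABBABBBACABABBCABABBABBCABABBABBBACABABBCABABBABBCABABBABB  (len 216)
6) BACABABBCABABBABBCABABBABBABBCABBACABABBCABABBABBCABABBABB…ABBABBBACABABBCABABBABBCABABBABBBACABABBCABABBABBCABABBABB  (len 622)
7) ABBCABBACABABBCABABBABBBACABABBCABABBABBCABABBABBBACABABBC…ABBABBBACABABBCABABBABBCABABBABBBACABABBCABABBABBCABABBABB  (len 1791)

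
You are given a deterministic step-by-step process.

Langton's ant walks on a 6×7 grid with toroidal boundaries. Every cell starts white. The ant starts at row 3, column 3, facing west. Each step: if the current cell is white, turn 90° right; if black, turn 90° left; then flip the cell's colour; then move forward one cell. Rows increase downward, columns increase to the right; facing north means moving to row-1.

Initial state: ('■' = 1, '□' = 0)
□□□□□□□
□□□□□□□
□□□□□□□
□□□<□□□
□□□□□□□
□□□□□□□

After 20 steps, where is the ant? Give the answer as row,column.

5,5

[0] □□□□□□□
□□□□□□□
□□□□□□□
□□□<□□□
□□□□□□□
□□□□□□□
[1] □□□□□□□
□□□□□□□
□□□^□□□
□□□■□□□
□□□□□□□
□□□□□□□
[2] □□□□□□□
□□□□□□□
□□□■>□□
□□□■□□□
□□□□□□□
□□□□□□□
[3] □□□□□□□
□□□□□□□
□□□■■□□
□□□■v□□
□□□□□□□
□□□□□□□
[4] □□□□□□□
□□□□□□□
□□□■■□□
□□□<■□□
□□□□□□□
□□□□□□□
[5] □□□□□□□
□□□□□□□
□□□■■□□
□□□□■□□
□□□v□□□
□□□□□□□
[6] □□□□□□□
□□□□□□□
□□□■■□□
□□□□■□□
□□<■□□□
□□□□□□□
[7] □□□□□□□
□□□□□□□
□□□■■□□
□□^□■□□
□□■■□□□
□□□□□□□
[8] □□□□□□□
□□□□□□□
□□□■■□□
□□■>■□□
□□■■□□□
□□□□□□□
[9] □□□□□□□
□□□□□□□
□□□■■□□
□□■■■□□
□□■v□□□
□□□□□□□
[10] □□□□□□□
□□□□□□□
□□□■■□□
□□■■■□□
□□■□>□□
□□□□□□□
[11] □□□□□□□
□□□□□□□
□□□■■□□
□□■■■□□
□□■□■□□
□□□□v□□
[12] □□□□□□□
□□□□□□□
□□□■■□□
□□■■■□□
□□■□■□□
□□□<■□□
[13] □□□□□□□
□□□□□□□
□□□■■□□
□□■■■□□
□□■^■□□
□□□■■□□
[14] □□□□□□□
□□□□□□□
□□□■■□□
□□■■■□□
□□■■>□□
□□□■■□□
[15] □□□□□□□
□□□□□□□
□□□■■□□
□□■■^□□
□□■■□□□
□□□■■□□
[16] □□□□□□□
□□□□□□□
□□□■■□□
□□■<□□□
□□■■□□□
□□□■■□□
[17] □□□□□□□
□□□□□□□
□□□■■□□
□□■□□□□
□□■v□□□
□□□■■□□
[18] □□□□□□□
□□□□□□□
□□□■■□□
□□■□□□□
□□■□>□□
□□□■■□□
[19] □□□□□□□
□□□□□□□
□□□■■□□
□□■□□□□
□□■□■□□
□□□■v□□
[20] □□□□□□□
□□□□□□□
□□□■■□□
□□■□□□□
□□■□■□□
□□□■□>□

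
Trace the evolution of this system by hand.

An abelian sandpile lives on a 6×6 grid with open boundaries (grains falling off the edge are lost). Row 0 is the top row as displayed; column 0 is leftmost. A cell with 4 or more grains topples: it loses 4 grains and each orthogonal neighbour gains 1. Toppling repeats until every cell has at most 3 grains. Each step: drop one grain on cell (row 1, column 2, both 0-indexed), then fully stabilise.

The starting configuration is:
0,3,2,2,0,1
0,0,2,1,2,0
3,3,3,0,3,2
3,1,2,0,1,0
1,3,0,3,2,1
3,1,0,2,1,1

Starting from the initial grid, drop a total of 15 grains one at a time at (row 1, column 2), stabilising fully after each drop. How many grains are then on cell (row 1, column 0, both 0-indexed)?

[0] 0,3,2,2,0,1
0,0,2,1,2,0
3,3,3,0,3,2
3,1,2,0,1,0
1,3,0,3,2,1
3,1,0,2,1,1
[1] 0,3,2,2,0,1
0,0,3,1,2,0
3,3,3,0,3,2
3,1,2,0,1,0
1,3,0,3,2,1
3,1,0,2,1,1
[2] 0,3,3,2,0,1
1,2,1,2,2,0
1,1,1,1,3,2
0,3,3,0,1,0
2,3,0,3,2,1
3,1,0,2,1,1
[3] 0,3,3,2,0,1
1,2,2,2,2,0
1,1,1,1,3,2
0,3,3,0,1,0
2,3,0,3,2,1
3,1,0,2,1,1
[4] 0,3,3,2,0,1
1,2,3,2,2,0
1,1,1,1,3,2
0,3,3,0,1,0
2,3,0,3,2,1
3,1,0,2,1,1
[5] 1,1,1,3,0,1
2,0,2,3,2,0
1,2,2,1,3,2
0,3,3,0,1,0
2,3,0,3,2,1
3,1,0,2,1,1
[6] 1,1,1,3,0,1
2,0,3,3,2,0
1,2,2,1,3,2
0,3,3,0,1,0
2,3,0,3,2,1
3,1,0,2,1,1
[7] 1,1,3,0,1,1
2,1,1,1,3,0
1,2,3,2,3,2
0,3,3,0,1,0
2,3,0,3,2,1
3,1,0,2,1,1
[8] 1,1,3,0,1,1
2,1,2,1,3,0
1,2,3,2,3,2
0,3,3,0,1,0
2,3,0,3,2,1
3,1,0,2,1,1
[9] 1,1,3,0,1,1
2,1,3,1,3,0
1,2,3,2,3,2
0,3,3,0,1,0
2,3,0,3,2,1
3,1,0,2,1,1
[10] 1,2,0,1,1,1
2,3,2,2,3,0
2,0,2,3,3,2
1,2,1,1,1,0
3,0,2,3,2,1
3,2,0,2,1,1
[11] 1,2,0,1,1,1
2,3,3,2,3,0
2,0,2,3,3,2
1,2,1,1,1,0
3,0,2,3,2,1
3,2,0,2,1,1
[12] 1,3,1,1,1,1
3,0,1,3,3,0
2,1,3,3,3,2
1,2,1,1,1,0
3,0,2,3,2,1
3,2,0,2,1,1
[13] 1,3,1,1,1,1
3,0,2,3,3,0
2,1,3,3,3,2
1,2,1,1,1,0
3,0,2,3,2,1
3,2,0,2,1,1
[14] 1,3,1,1,1,1
3,0,3,3,3,0
2,1,3,3,3,2
1,2,1,1,1,0
3,0,2,3,2,1
3,2,0,2,1,1
[15] 1,3,2,2,2,1
3,1,2,2,1,1
2,2,1,2,1,3
1,2,2,2,2,0
3,0,2,3,2,1
3,2,0,2,1,1

3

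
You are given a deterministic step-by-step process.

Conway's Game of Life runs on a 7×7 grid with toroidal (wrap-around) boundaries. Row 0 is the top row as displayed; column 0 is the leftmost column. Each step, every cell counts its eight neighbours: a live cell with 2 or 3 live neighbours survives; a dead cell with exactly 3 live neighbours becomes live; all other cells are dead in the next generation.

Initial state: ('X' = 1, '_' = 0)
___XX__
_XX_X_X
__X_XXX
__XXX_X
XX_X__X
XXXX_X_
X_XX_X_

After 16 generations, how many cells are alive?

0) ___XX__
_XX_X_X
__X_XXX
__XXX_X
XX_X__X
XXXX_X_
X_XX_X_
1) X_____X
XXX___X
______X
_______
_______
_____X_
X____X_
2) _____X_
_X___X_
_X____X
_______
_______
______X
X____X_
3) ____XX_
X____XX
X______
_______
_______
______X
_____X_
4) ____X__
X___XX_
X______
_______
_______
_______
____XXX
5) ___X___
____XXX
______X
_______
_______
_____X_
____XX_
6) ___X__X
____XXX
______X
_______
_______
____XX_
____XX_
7) ___X__X
X___X_X
______X
_______
_______
____XX_
___X__X
8) ___XX_X
X_____X
X____XX
_______
_______
____XX_
___X__X
9) ___XX_X
____X__
X____X_
______X
_______
____XX_
___X__X
10) ___XX__
___XX_X
_____XX
______X
_____X_
____XX_
___X__X
11) __X____
___X__X
X___X_X
______X
____XXX
____XXX
___X___
12) __XX___
X__X_XX
X_____X
____X__
X___X__
___X__X
___XXX_
13) __X____
XXXXXX_
X___X__
X____XX
___XXX_
___X__X
_____X_
14) __X__XX
X_X_XXX
__X____
X__X___
X__X___
___X__X
_______
15) XX_XX__
X_X_X__
X_X_XX_
_XXX___
X_XXX_X
_______
_____XX
16) XXXXX__
X_X____
X___XXX
_______
X___X__
X__XX__
X___XXX

20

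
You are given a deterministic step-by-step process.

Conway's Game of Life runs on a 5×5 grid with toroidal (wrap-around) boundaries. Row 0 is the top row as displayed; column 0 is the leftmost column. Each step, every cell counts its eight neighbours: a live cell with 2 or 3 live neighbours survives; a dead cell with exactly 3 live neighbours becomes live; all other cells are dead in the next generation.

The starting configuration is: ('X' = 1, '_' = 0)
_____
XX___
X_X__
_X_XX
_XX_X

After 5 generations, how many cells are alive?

3

step 0: _____
XX___
X_X__
_X_XX
_XX_X
step 1: __X__
XX___
__XX_
____X
_XX_X
step 2: __XX_
_X_X_
XXXXX
XX__X
XXX__
step 3: X__XX
_____
_____
_____
_____
step 4: ____X
____X
_____
_____
____X
step 5: X__XX
_____
_____
_____
_____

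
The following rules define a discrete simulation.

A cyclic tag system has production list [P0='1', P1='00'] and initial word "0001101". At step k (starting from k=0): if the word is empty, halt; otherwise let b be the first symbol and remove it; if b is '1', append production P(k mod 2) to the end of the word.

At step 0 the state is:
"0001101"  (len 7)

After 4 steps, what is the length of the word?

t=0: "0001101"  (len 7)
t=1: "001101"  (len 6)
t=2: "01101"  (len 5)
t=3: "1101"  (len 4)
t=4: "10100"  (len 5)

5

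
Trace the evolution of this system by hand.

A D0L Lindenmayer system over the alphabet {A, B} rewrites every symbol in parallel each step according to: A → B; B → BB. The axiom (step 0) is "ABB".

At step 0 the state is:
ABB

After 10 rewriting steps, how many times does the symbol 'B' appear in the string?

t=0: ABB
t=1: BBBBB
t=2: BBBBBBBBBB
t=3: BBBBBBBBBBBBBBBBBBBB
t=4: BBBBBBBBBBBBBBBBBBBBBBBBBBBBBBBBBBBBBBBB
t=5: BBBBBBBBBBBBBBBBBBBBBBBBBBBBBBBBBBBBBBBBBBBBBBBBBBBBBBBBBBBBBBBBBBBBBBBBBBBBBBBB
t=6: BBBBBBBBBBBBBBBBBBBBBBBBBBBBBBBBBBBBBBBBBBBBBBBBBBBBBBBBBB…BBBBBBBBBBBBBBBBBBBBBBBBBBBBBBBBBBBBBBBBBBBBBBBBBBBBBBBBBB  (len 160)
t=7: BBBBBBBBBBBBBBBBBBBBBBBBBBBBBBBBBBBBBBBBBBBBBBBBBBBBBBBBBB…BBBBBBBBBBBBBBBBBBBBBBBBBBBBBBBBBBBBBBBBBBBBBBBBBBBBBBBBBB  (len 320)
t=8: BBBBBBBBBBBBBBBBBBBBBBBBBBBBBBBBBBBBBBBBBBBBBBBBBBBBBBBBBB…BBBBBBBBBBBBBBBBBBBBBBBBBBBBBBBBBBBBBBBBBBBBBBBBBBBBBBBBBB  (len 640)
t=9: BBBBBBBBBBBBBBBBBBBBBBBBBBBBBBBBBBBBBBBBBBBBBBBBBBBBBBBBBB…BBBBBBBBBBBBBBBBBBBBBBBBBBBBBBBBBBBBBBBBBBBBBBBBBBBBBBBBBB  (len 1280)
t=10: BBBBBBBBBBBBBBBBBBBBBBBBBBBBBBBBBBBBBBBBBBBBBBBBBBBBBBBBBB…BBBBBBBBBBBBBBBBBBBBBBBBBBBBBBBBBBBBBBBBBBBBBBBBBBBBBBBBBB  (len 2560)

2560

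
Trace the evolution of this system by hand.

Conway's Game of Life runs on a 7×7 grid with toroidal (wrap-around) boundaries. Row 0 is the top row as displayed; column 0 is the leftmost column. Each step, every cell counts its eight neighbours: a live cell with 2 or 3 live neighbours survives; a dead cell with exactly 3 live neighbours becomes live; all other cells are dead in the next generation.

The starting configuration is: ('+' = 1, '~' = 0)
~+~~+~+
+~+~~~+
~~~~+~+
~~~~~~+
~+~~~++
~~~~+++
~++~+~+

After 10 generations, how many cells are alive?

2

k=0  ~+~~+~+
+~+~~~+
~~~~+~+
~~~~~~+
~+~~~++
~~~~+++
~++~+~+
k=1  ~~~~~~+
~+~+~~+
~~~~~~+
~~~~~~+
~~~~+~~
~++++~~
~++~+~+
k=2  ~+~+~~+
~~~~~++
~~~~~++
~~~~~+~
~~+~++~
++~~+~~
~+~~+~~
k=3  ~~+~+~+
~~~~+~~
~~~~+~~
~~~~~~~
~+~++++
+++~+~~
~+~+++~
k=4  ~~+~~~~
~~~~+~~
~~~~~~~
~~~+~~~
~+~++++
~~~~~~~
~~~~~~+
k=5  ~~~~~~~
~~~~~~~
~~~~~~~
~~++~+~
~~++++~
+~~~+~+
~~~~~~~
k=6  ~~~~~~~
~~~~~~~
~~~~~~~
~~+~~+~
~++~~~~
~~~~+~+
~~~~~~~
k=7  ~~~~~~~
~~~~~~~
~~~~~~~
~++~~~~
~+++~+~
~~~~~~~
~~~~~~~
k=8  ~~~~~~~
~~~~~~~
~~~~~~~
~+~+~~~
~+~+~~~
~~+~~~~
~~~~~~~
k=9  ~~~~~~~
~~~~~~~
~~~~~~~
~~~~~~~
~+~+~~~
~~+~~~~
~~~~~~~
k=10  ~~~~~~~
~~~~~~~
~~~~~~~
~~~~~~~
~~+~~~~
~~+~~~~
~~~~~~~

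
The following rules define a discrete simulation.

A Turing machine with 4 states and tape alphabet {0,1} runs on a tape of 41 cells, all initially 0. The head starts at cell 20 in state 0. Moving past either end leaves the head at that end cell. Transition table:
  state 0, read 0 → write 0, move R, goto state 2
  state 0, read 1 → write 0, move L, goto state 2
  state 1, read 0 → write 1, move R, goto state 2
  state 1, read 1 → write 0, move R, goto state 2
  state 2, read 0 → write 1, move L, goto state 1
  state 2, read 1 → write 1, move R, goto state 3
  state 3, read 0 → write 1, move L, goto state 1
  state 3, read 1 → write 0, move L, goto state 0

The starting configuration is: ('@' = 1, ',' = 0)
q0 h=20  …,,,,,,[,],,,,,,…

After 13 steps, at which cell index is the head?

gen 0: q0 h=20  …,,,,,,[,],,,,,,…
gen 1: q2 h=21  …,,,,,,[,],,,,,,…
gen 2: q1 h=20  …,,,,,,[,]@,,,,,…
gen 3: q2 h=21  …,,,,,@[@],,,,,,…
gen 4: q3 h=22  …,,,,@@[,],,,,,,…
gen 5: q1 h=21  …,,,,,@[@]@,,,,,…
gen 6: q2 h=22  …,,,,@,[@],,,,,,…
gen 7: q3 h=23  …,,,@,@[,],,,,,,…
gen 8: q1 h=22  …,,,,@,[@]@,,,,,…
gen 9: q2 h=23  …,,,@,,[@],,,,,,…
gen 10: q3 h=24  …,,@,,@[,],,,,,,…
gen 11: q1 h=23  …,,,@,,[@]@,,,,,…
gen 12: q2 h=24  …,,@,,,[@],,,,,,…
gen 13: q3 h=25  …,@,,,@[,],,,,,,…

25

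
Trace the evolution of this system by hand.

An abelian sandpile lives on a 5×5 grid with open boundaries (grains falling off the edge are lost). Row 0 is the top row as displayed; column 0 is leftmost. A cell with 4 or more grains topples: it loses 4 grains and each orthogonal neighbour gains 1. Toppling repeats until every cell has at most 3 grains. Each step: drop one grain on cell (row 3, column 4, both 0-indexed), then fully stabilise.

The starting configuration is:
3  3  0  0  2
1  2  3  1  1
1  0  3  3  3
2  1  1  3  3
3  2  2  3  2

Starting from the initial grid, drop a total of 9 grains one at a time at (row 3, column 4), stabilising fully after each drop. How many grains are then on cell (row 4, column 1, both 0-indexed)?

3

0) 3  3  0  0  2
1  2  3  1  1
1  0  3  3  3
2  1  1  3  3
3  2  2  3  2
1) 3  3  1  0  2
1  3  0  3  2
1  1  1  2  1
2  1  3  2  3
3  2  3  1  0
2) 3  3  1  0  2
1  3  0  3  2
1  1  1  2  2
2  1  3  3  0
3  2  3  1  1
3) 3  3  1  0  2
1  3  0  3  2
1  1  1  2  2
2  1  3  3  1
3  2  3  1  1
4) 3  3  1  0  2
1  3  0  3  2
1  1  1  2  2
2  1  3  3  2
3  2  3  1  1
5) 3  3  1  0  2
1  3  0  3  2
1  1  1  2  2
2  1  3  3  3
3  2  3  1  1
6) 3  3  1  0  2
1  3  0  3  2
1  1  2  3  3
2  2  1  1  1
3  3  0  3  2
7) 3  3  1  0  2
1  3  0  3  2
1  1  2  3  3
2  2  1  1  2
3  3  0  3  2
8) 3  3  1  0  2
1  3  0  3  2
1  1  2  3  3
2  2  1  1  3
3  3  0  3  2
9) 3  3  1  1  3
1  3  1  1  0
1  1  3  1  2
2  2  1  3  1
3  3  0  3  3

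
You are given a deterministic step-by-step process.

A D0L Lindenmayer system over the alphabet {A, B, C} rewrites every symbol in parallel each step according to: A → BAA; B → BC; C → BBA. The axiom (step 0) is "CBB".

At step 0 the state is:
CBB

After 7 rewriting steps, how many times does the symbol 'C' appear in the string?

k=0  CBB
k=1  BBABCBC
k=2  BCBCBAABCBBABCBBA
k=3  BCBBABCBBABCBAABAABCBBABCBCBAABCBBABCBCBAA
k=4  BCBBABCBCBAABCBBABCBCBAABCBBABCBAABAABCBAABAABCBBABCBCBAABCBBABCBBABCBAABAABCBBABCBCBAABCBBABCBBABCBAABAA
k=5  BCBBABCBCBAABCBBABCBBABCBAABAABCBBABCBCBAABCBBABCBBABCBAAB…BCBBABCBAABAABCBBABCBCBAABCBBABCBCBAABCBBABCBAABAABCBAABAA  (len 264)
k=6  BCBBABCBCBAABCBBABCBBABCBAABAABCBBABCBCBAABCBBABCBCBAABCBB…ABAABCBBABCBCBAABCBBABCBAABAABCBAABAABCBBABCBAABAABCBAABAA  (len 666)
k=7  BCBBABCBCBAABCBBABCBBABCBAABAABCBBABCBCBAABCBBABCBCBAABCBB…ABAABCBBABCBCBAABCBBABCBAABAABCBAABAABCBBABCBAABAABCBAABAA  (len 1683)

315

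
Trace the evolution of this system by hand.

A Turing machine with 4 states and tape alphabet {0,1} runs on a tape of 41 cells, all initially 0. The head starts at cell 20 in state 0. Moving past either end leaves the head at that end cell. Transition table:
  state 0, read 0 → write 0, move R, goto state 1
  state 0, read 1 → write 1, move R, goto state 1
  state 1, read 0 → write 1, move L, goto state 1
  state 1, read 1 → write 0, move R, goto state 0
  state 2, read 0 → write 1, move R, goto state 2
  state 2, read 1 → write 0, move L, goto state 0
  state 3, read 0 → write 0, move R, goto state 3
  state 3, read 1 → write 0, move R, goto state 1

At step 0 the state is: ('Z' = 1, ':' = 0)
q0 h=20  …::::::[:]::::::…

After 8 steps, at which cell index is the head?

14

t=0: q0 h=20  …::::::[:]::::::…
t=1: q1 h=21  …::::::[:]::::::…
t=2: q1 h=20  …::::::[:]Z:::::…
t=3: q1 h=19  …::::::[:]ZZ::::…
t=4: q1 h=18  …::::::[:]ZZZ:::…
t=5: q1 h=17  …::::::[:]ZZZZ::…
t=6: q1 h=16  …::::::[:]ZZZZZ:…
t=7: q1 h=15  …::::::[:]ZZZZZZ…
t=8: q1 h=14  …::::::[:]ZZZZZZ…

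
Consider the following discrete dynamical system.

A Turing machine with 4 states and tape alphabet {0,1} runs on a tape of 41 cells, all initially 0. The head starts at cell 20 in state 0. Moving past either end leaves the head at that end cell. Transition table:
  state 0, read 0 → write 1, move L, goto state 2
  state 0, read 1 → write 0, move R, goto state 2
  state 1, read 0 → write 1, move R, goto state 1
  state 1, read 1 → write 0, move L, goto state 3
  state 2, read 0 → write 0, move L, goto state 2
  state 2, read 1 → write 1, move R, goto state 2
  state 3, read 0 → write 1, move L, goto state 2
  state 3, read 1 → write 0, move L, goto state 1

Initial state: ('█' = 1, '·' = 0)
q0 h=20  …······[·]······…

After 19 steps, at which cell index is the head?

1

step 0: q0 h=20  …······[·]······…
step 1: q2 h=19  …······[·]█·····…
step 2: q2 h=18  …······[·]·█····…
step 3: q2 h=17  …······[·]··█···…
step 4: q2 h=16  …······[·]···█··…
step 5: q2 h=15  …······[·]····█·…
step 6: q2 h=14  …······[·]·····█…
step 7: q2 h=13  …······[·]······…
step 8: q2 h=12  …······[·]······…
step 9: q2 h=11  …······[·]······…
step 10: q2 h=10  …······[·]······…
step 11: q2 h= 9  …······[·]······…
step 12: q2 h= 8  …······[·]······…
step 13: q2 h= 7  …······[·]······…
step 14: q2 h= 6  |······[·]······…
step 15: q2 h= 5  |·····[·]······…
step 16: q2 h= 4  |····[·]······…
step 17: q2 h= 3  |···[·]······…
step 18: q2 h= 2  |··[·]······…
step 19: q2 h= 1  |·[·]······…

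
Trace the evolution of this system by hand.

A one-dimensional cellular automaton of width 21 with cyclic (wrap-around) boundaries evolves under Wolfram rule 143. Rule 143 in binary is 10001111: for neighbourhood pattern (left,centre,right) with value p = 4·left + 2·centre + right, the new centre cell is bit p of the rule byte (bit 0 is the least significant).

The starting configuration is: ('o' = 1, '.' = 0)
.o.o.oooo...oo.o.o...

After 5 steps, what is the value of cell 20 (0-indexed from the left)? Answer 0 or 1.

0

gen 0: .o.o.oooo...oo.o.o...
gen 1: oo.o.ooo..ooo..o.o.oo
gen 2: o..o.oo..ooo..oo.o.oo
gen 3: ..oo.o..ooo..oo..o.oo
gen 4: .oo..o.ooo..oo..oo.o.
gen 5: oo..oo.oo..oo..oo..o.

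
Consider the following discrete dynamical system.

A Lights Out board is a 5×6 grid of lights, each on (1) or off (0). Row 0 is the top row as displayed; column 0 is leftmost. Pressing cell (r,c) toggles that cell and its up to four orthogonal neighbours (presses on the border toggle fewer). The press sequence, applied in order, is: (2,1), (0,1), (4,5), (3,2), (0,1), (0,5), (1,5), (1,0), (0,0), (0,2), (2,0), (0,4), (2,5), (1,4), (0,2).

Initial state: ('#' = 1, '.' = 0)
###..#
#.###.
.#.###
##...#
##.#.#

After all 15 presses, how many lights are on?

19

[0] ###..#
#.###.
.#.###
##...#
##.#.#
[1] ###..#
#####.
#.####
#....#
##.#.#
[2] .....#
#.###.
#.####
#....#
##.#.#
[3] .....#
#.###.
#.####
#.....
##.##.
[4] .....#
#.###.
#..###
####..
#####.
[5] ###..#
#####.
#..###
####..
#####.
[6] ###.#.
######
#..###
####..
#####.
[7] ###.##
####..
#..##.
####..
#####.
[8] .##.##
..##..
...##.
####..
#####.
[9] #.#.##
#.##..
...##.
####..
#####.
[10] ##.###
#..#..
...##.
####..
#####.
[11] ##.###
...#..
##.##.
.###..
#####.
[12] ##....
...##.
##.##.
.###..
#####.
[13] ##....
...###
##.#.#
.###.#
#####.
[14] ##..#.
......
##.###
.###.#
#####.
[15] #.###.
..#...
##.###
.###.#
#####.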